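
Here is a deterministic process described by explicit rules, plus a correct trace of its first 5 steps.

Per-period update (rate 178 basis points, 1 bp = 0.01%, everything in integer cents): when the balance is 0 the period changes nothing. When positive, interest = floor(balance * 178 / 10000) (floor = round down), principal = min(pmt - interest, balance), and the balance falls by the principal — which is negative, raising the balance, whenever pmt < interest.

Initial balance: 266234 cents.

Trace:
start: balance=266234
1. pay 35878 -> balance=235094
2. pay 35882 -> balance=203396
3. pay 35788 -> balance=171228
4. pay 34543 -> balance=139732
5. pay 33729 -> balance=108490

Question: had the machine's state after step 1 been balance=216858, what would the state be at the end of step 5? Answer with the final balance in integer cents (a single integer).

state after step 1 := balance=216858
2. pay 35882 -> balance=184836
3. pay 35788 -> balance=152338
4. pay 34543 -> balance=120506
5. pay 33729 -> balance=88922

88922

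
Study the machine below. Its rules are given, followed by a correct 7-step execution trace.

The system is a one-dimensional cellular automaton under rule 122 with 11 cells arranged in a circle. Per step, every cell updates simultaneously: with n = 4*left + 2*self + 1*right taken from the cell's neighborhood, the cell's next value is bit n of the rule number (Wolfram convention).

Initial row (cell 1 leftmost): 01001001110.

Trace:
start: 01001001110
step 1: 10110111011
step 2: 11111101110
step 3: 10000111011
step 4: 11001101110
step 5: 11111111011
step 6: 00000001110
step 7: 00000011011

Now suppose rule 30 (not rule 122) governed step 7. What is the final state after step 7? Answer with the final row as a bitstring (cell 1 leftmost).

(re-executing step 7 under rule 30; state before step 7: 00000001110)
step 7: 00000011001

00000011001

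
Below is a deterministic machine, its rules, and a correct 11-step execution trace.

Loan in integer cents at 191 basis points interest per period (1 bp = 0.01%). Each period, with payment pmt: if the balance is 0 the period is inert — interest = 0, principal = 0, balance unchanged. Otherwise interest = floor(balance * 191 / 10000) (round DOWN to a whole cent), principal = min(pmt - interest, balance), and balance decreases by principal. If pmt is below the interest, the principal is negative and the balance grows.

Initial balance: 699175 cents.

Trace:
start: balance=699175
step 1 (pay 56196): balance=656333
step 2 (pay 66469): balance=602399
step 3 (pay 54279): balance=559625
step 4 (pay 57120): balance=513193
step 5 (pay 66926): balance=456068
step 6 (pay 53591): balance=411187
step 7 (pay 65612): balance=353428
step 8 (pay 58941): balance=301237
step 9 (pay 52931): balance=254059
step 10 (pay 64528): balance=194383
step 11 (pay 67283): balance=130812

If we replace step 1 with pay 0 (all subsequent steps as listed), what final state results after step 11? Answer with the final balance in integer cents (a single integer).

(re-executing from step 1 with the substitution; state before step 1: balance=699175)
step 1 (pay 0): balance=712529
step 2 (pay 66469): balance=659669
step 3 (pay 54279): balance=617989
step 4 (pay 57120): balance=572672
step 5 (pay 66926): balance=516684
step 6 (pay 53591): balance=472961
step 7 (pay 65612): balance=416382
step 8 (pay 58941): balance=365393
step 9 (pay 52931): balance=319441
step 10 (pay 64528): balance=261014
step 11 (pay 67283): balance=198716

198716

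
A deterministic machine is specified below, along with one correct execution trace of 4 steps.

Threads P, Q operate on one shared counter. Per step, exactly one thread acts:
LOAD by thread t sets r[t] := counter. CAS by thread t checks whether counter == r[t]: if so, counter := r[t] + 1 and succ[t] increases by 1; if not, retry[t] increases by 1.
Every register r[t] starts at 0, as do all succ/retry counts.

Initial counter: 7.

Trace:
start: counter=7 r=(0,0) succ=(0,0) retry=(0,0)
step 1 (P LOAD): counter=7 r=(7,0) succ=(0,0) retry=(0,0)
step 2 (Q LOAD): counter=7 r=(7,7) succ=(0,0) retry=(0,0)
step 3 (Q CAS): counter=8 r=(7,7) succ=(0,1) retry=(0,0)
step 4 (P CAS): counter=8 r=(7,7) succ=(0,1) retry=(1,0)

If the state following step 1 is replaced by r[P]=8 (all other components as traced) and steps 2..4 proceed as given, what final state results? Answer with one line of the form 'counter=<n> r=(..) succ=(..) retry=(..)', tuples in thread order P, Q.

state after step 1 := counter=7 r=(8,0) succ=(0,0) retry=(0,0)
step 2 (Q LOAD): counter=7 r=(8,7) succ=(0,0) retry=(0,0)
step 3 (Q CAS): counter=8 r=(8,7) succ=(0,1) retry=(0,0)
step 4 (P CAS): counter=9 r=(8,7) succ=(1,1) retry=(0,0)

counter=9 r=(8,7) succ=(1,1) retry=(0,0)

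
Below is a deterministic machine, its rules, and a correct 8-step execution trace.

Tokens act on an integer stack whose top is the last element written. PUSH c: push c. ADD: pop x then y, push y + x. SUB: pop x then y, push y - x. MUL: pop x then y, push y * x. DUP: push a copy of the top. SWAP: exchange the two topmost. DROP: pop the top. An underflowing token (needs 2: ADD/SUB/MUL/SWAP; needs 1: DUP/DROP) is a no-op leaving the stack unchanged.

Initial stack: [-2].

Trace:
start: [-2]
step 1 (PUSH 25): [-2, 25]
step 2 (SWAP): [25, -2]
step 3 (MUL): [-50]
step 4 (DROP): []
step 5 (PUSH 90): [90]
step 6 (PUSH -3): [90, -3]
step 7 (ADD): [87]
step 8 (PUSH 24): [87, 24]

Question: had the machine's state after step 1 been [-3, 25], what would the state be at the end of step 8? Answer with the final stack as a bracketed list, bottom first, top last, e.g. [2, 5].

[87, 24]

state after step 1 := [-3, 25]
step 2 (SWAP): [25, -3]
step 3 (MUL): [-75]
step 4 (DROP): []
step 5 (PUSH 90): [90]
step 6 (PUSH -3): [90, -3]
step 7 (ADD): [87]
step 8 (PUSH 24): [87, 24]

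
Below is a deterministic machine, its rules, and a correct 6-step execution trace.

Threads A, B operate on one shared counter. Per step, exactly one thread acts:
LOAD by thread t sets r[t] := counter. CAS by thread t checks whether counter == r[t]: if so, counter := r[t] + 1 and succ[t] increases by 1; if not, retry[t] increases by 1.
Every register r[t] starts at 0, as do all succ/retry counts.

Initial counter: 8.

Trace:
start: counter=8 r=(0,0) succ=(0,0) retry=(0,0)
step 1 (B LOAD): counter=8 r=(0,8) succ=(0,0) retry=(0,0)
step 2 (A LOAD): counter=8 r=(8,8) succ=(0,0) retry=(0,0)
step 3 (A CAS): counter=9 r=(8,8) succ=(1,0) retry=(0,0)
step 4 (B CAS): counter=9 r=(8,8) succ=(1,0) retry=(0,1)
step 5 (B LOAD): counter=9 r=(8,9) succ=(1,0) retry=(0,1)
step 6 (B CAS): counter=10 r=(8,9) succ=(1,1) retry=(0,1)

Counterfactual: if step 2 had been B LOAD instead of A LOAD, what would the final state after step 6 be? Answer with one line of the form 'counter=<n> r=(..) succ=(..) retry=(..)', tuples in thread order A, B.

(re-executing from step 2 with the substitution; state before step 2: counter=8 r=(0,8) succ=(0,0) retry=(0,0))
step 2 (B LOAD): counter=8 r=(0,8) succ=(0,0) retry=(0,0)
step 3 (A CAS): counter=8 r=(0,8) succ=(0,0) retry=(1,0)
step 4 (B CAS): counter=9 r=(0,8) succ=(0,1) retry=(1,0)
step 5 (B LOAD): counter=9 r=(0,9) succ=(0,1) retry=(1,0)
step 6 (B CAS): counter=10 r=(0,9) succ=(0,2) retry=(1,0)

counter=10 r=(0,9) succ=(0,2) retry=(1,0)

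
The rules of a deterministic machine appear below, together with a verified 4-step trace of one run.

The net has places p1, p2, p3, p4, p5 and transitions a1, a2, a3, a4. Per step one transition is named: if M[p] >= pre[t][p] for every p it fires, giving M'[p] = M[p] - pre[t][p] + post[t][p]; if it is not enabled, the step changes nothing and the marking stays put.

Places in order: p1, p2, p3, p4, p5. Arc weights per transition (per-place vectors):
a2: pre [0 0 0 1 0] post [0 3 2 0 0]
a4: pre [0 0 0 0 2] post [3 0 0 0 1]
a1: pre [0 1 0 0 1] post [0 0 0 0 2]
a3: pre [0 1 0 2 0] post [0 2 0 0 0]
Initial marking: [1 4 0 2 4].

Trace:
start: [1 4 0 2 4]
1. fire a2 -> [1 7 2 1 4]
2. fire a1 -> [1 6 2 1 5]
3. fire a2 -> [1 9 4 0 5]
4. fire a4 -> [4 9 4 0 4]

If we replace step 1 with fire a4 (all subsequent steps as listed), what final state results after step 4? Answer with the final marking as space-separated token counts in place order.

7 6 2 1 3

(re-executing from step 1 with the substitution; state before step 1: [1 4 0 2 4])
1. fire a4 -> [4 4 0 2 3]
2. fire a1 -> [4 3 0 2 4]
3. fire a2 -> [4 6 2 1 4]
4. fire a4 -> [7 6 2 1 3]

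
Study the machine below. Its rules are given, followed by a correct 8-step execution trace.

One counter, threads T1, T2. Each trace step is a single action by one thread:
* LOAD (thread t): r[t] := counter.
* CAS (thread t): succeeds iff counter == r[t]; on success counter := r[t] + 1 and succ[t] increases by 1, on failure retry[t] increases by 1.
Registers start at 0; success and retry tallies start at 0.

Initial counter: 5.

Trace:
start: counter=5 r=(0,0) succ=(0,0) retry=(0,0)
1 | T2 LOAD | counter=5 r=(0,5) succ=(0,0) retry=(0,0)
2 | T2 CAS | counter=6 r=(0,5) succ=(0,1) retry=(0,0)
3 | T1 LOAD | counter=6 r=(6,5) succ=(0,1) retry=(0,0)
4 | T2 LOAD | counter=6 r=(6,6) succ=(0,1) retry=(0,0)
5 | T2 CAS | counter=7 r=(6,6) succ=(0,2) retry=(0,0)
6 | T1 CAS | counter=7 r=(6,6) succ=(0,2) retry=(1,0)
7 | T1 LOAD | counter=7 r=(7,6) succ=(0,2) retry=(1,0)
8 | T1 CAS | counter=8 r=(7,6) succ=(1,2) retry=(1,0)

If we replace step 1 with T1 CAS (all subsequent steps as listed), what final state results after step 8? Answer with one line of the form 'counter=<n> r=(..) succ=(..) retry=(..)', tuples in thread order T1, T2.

(re-executing from step 1 with the substitution; state before step 1: counter=5 r=(0,0) succ=(0,0) retry=(0,0))
1 | T1 CAS | counter=5 r=(0,0) succ=(0,0) retry=(1,0)
2 | T2 CAS | counter=5 r=(0,0) succ=(0,0) retry=(1,1)
3 | T1 LOAD | counter=5 r=(5,0) succ=(0,0) retry=(1,1)
4 | T2 LOAD | counter=5 r=(5,5) succ=(0,0) retry=(1,1)
5 | T2 CAS | counter=6 r=(5,5) succ=(0,1) retry=(1,1)
6 | T1 CAS | counter=6 r=(5,5) succ=(0,1) retry=(2,1)
7 | T1 LOAD | counter=6 r=(6,5) succ=(0,1) retry=(2,1)
8 | T1 CAS | counter=7 r=(6,5) succ=(1,1) retry=(2,1)

counter=7 r=(6,5) succ=(1,1) retry=(2,1)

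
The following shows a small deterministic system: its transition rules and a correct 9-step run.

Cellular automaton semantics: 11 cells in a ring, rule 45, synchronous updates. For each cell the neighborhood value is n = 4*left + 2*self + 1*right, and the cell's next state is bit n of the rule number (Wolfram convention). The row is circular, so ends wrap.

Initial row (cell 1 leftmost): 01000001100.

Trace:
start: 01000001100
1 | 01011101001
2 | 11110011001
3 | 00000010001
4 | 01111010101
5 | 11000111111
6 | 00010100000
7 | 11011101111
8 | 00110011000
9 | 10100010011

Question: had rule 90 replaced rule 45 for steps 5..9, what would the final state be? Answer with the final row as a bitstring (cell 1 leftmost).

(re-executing steps 5..9 under rule 90; state before step 5: 01111010101)
5 | 01001000000
6 | 10110100000
7 | 00110010001
8 | 11111101010
9 | 10000100000

10000100000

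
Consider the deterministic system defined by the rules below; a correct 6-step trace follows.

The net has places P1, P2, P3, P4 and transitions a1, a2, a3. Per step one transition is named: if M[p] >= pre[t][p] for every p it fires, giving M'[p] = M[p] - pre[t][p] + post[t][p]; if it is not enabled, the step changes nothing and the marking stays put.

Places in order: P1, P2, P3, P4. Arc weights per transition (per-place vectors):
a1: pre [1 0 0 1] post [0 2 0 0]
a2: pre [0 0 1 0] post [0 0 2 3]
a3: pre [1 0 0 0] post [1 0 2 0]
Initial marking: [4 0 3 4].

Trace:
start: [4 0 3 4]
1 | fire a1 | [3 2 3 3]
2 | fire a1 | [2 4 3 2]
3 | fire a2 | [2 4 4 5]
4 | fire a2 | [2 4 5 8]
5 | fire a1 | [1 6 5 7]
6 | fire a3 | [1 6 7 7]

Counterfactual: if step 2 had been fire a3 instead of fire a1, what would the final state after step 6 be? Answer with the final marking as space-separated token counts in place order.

2 4 9 8

(re-executing from step 2 with the substitution; state before step 2: [3 2 3 3])
2 | fire a3 | [3 2 5 3]
3 | fire a2 | [3 2 6 6]
4 | fire a2 | [3 2 7 9]
5 | fire a1 | [2 4 7 8]
6 | fire a3 | [2 4 9 8]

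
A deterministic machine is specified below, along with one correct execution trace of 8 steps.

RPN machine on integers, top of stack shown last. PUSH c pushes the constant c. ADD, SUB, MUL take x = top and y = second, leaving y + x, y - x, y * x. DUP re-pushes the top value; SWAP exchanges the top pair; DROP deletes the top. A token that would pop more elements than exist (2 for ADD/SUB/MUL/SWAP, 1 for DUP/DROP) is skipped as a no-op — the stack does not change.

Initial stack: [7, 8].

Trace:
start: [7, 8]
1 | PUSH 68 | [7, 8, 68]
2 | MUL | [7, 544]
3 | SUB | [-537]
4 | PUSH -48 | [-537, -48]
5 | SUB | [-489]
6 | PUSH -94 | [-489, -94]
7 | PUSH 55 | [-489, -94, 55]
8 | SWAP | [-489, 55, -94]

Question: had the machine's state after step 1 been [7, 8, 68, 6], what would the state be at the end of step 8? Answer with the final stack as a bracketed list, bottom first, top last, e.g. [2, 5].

[7, -352, 55, -94]

state after step 1 := [7, 8, 68, 6]
2 | MUL | [7, 8, 408]
3 | SUB | [7, -400]
4 | PUSH -48 | [7, -400, -48]
5 | SUB | [7, -352]
6 | PUSH -94 | [7, -352, -94]
7 | PUSH 55 | [7, -352, -94, 55]
8 | SWAP | [7, -352, 55, -94]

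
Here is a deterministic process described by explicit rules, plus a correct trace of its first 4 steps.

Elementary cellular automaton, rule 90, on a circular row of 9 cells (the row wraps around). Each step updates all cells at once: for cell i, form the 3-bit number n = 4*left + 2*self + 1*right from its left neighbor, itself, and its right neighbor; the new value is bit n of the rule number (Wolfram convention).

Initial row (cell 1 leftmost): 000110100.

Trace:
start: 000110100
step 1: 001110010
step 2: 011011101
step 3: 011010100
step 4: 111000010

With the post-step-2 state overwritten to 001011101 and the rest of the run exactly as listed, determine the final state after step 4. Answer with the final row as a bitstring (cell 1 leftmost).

state after step 2 := 001011101
step 3: 110010100
step 4: 111100011

111100011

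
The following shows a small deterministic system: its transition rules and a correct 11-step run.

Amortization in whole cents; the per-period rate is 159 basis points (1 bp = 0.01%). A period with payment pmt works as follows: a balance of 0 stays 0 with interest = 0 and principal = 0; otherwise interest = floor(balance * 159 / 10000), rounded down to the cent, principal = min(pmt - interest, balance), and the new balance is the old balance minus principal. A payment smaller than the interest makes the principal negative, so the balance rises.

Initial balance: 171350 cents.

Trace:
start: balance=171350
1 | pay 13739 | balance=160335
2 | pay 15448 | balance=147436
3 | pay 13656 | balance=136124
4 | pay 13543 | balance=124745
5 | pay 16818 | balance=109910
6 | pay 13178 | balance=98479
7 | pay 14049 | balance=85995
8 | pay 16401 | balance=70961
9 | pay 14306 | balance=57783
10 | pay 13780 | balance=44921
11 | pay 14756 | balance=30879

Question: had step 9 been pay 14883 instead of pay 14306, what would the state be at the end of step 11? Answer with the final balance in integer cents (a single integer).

(re-executing from step 9 with the substitution; state before step 9: balance=70961)
9 | pay 14883 | balance=57206
10 | pay 13780 | balance=44335
11 | pay 14756 | balance=30283

30283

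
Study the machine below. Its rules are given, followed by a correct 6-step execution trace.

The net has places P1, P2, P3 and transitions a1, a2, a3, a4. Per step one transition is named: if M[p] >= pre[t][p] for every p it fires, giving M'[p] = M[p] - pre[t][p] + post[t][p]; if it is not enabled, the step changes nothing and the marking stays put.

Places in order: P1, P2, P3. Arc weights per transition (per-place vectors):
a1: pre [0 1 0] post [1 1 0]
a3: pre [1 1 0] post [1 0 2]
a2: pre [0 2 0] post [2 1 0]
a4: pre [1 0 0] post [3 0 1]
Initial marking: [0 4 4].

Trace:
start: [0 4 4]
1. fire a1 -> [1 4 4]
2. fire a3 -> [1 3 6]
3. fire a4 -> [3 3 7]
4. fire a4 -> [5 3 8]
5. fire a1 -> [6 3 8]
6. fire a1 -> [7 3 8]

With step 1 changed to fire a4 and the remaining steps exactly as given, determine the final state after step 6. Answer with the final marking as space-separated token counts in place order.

(re-executing from step 1 with the substitution; state before step 1: [0 4 4])
1. fire a4 -> [0 4 4]
2. fire a3 -> [0 4 4]
3. fire a4 -> [0 4 4]
4. fire a4 -> [0 4 4]
5. fire a1 -> [1 4 4]
6. fire a1 -> [2 4 4]

2 4 4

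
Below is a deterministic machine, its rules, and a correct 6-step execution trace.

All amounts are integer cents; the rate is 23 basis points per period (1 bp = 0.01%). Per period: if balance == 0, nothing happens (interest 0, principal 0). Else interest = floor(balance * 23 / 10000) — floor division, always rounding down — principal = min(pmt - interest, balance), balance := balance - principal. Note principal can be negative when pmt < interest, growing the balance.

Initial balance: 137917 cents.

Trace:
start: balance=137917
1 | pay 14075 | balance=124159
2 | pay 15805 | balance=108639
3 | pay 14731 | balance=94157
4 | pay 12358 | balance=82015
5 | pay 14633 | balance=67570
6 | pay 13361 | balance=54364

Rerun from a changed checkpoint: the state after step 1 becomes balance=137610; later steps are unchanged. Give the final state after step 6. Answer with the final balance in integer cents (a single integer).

state after step 1 := balance=137610
2 | pay 15805 | balance=122121
3 | pay 14731 | balance=107670
4 | pay 12358 | balance=95559
5 | pay 14633 | balance=81145
6 | pay 13361 | balance=67970

67970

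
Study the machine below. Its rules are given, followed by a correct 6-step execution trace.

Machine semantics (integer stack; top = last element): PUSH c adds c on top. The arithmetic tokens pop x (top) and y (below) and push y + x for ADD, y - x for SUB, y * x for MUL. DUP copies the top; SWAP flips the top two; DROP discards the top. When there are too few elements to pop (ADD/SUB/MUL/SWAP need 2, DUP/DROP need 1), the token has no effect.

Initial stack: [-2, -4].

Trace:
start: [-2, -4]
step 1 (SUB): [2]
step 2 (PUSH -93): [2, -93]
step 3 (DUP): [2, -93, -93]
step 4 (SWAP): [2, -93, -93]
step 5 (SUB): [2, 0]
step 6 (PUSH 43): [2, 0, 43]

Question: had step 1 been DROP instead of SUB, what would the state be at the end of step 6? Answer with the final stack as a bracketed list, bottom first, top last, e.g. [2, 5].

(re-executing from step 1 with the substitution; state before step 1: [-2, -4])
step 1 (DROP): [-2]
step 2 (PUSH -93): [-2, -93]
step 3 (DUP): [-2, -93, -93]
step 4 (SWAP): [-2, -93, -93]
step 5 (SUB): [-2, 0]
step 6 (PUSH 43): [-2, 0, 43]

[-2, 0, 43]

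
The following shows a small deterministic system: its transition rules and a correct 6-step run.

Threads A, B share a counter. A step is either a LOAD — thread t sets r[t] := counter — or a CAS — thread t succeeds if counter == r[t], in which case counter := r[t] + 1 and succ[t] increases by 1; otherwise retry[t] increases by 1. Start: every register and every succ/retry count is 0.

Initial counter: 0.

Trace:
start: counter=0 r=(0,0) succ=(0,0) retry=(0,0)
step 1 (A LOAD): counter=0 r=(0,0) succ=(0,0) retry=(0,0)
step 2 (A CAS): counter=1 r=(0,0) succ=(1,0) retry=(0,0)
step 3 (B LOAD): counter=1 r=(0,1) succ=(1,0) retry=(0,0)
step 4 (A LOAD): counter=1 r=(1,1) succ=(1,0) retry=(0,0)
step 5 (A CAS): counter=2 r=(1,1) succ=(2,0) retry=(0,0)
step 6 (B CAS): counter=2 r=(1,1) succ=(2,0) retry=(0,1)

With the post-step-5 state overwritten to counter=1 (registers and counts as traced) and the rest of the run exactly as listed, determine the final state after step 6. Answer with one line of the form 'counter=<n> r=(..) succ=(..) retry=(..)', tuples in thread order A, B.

counter=2 r=(1,1) succ=(2,1) retry=(0,0)

state after step 5 := counter=1 r=(1,1) succ=(2,0) retry=(0,0)
step 6 (B CAS): counter=2 r=(1,1) succ=(2,1) retry=(0,0)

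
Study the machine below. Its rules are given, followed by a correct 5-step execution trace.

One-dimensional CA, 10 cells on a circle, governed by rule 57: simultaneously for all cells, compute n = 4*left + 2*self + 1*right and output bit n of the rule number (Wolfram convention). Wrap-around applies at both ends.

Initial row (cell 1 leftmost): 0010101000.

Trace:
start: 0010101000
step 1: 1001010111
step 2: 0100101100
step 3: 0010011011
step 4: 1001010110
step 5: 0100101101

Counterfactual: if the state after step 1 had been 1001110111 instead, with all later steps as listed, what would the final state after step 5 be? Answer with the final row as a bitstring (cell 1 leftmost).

state after step 1 := 1001110111
step 2: 0101001100
step 3: 0010101011
step 4: 1001010110
step 5: 0100101101

0100101101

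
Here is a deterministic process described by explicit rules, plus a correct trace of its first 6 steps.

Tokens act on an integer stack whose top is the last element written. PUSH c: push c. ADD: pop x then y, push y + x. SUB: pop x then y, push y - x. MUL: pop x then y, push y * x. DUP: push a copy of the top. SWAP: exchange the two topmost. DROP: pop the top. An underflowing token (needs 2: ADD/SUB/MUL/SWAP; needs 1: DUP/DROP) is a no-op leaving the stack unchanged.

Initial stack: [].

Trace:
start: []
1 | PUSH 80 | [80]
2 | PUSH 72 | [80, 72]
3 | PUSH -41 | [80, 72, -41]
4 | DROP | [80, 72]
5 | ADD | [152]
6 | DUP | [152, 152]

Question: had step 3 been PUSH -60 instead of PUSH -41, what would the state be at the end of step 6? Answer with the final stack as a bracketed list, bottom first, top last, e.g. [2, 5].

(re-executing from step 3 with the substitution; state before step 3: [80, 72])
3 | PUSH -60 | [80, 72, -60]
4 | DROP | [80, 72]
5 | ADD | [152]
6 | DUP | [152, 152]

[152, 152]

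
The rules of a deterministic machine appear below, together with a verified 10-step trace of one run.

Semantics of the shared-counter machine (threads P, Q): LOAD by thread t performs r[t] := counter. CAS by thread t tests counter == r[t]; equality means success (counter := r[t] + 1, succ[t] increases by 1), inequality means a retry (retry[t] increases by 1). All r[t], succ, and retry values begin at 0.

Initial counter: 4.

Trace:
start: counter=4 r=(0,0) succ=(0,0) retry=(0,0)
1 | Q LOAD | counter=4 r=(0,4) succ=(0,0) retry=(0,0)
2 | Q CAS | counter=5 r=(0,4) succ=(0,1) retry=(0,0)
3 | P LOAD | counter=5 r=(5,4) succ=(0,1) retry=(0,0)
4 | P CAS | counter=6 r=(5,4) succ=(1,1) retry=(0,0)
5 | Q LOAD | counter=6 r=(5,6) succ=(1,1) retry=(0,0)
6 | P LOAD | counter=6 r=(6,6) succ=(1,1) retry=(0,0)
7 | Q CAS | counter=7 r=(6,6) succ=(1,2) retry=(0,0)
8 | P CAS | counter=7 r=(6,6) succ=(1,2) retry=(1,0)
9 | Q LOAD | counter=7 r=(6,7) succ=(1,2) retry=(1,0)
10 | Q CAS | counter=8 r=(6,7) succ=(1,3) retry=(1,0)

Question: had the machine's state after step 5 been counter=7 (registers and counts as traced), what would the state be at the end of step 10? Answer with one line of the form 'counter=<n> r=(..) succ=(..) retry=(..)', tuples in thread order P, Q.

counter=9 r=(7,8) succ=(2,2) retry=(0,1)

state after step 5 := counter=7 r=(5,6) succ=(1,1) retry=(0,0)
6 | P LOAD | counter=7 r=(7,6) succ=(1,1) retry=(0,0)
7 | Q CAS | counter=7 r=(7,6) succ=(1,1) retry=(0,1)
8 | P CAS | counter=8 r=(7,6) succ=(2,1) retry=(0,1)
9 | Q LOAD | counter=8 r=(7,8) succ=(2,1) retry=(0,1)
10 | Q CAS | counter=9 r=(7,8) succ=(2,2) retry=(0,1)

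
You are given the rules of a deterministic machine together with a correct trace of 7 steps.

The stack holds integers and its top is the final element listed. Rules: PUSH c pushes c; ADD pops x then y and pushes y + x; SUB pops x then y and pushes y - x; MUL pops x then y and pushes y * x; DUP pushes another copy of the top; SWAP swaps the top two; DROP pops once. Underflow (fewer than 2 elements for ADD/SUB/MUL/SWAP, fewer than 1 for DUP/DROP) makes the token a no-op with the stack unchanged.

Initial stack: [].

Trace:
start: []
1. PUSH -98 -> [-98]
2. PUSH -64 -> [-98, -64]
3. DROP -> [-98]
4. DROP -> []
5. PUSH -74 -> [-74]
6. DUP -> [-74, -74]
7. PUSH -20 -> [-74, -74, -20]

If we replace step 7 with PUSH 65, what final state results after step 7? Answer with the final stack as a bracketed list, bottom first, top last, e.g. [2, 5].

(re-executing from step 7 with the substitution; state before step 7: [-74, -74])
7. PUSH 65 -> [-74, -74, 65]

[-74, -74, 65]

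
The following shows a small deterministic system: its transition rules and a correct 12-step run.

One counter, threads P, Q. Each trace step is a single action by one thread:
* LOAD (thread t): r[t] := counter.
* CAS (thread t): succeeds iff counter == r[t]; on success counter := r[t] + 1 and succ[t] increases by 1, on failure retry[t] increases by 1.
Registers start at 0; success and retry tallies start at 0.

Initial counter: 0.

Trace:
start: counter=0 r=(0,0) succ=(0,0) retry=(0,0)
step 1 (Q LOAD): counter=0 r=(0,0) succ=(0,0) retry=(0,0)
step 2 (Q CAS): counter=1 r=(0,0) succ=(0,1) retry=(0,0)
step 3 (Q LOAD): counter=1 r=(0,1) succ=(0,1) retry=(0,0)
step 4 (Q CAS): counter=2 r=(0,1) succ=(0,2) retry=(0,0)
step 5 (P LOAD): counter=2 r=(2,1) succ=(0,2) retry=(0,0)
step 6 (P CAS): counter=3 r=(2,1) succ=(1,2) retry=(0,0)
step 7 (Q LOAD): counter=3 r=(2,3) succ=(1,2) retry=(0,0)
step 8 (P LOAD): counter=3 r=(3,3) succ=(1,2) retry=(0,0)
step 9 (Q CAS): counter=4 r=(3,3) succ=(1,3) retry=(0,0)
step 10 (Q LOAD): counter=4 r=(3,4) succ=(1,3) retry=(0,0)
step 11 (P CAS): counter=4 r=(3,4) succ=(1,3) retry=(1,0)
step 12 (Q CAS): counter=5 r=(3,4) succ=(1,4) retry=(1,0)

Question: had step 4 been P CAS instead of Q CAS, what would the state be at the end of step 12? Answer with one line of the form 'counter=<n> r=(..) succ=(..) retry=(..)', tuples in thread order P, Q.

(re-executing from step 4 with the substitution; state before step 4: counter=1 r=(0,1) succ=(0,1) retry=(0,0))
step 4 (P CAS): counter=1 r=(0,1) succ=(0,1) retry=(1,0)
step 5 (P LOAD): counter=1 r=(1,1) succ=(0,1) retry=(1,0)
step 6 (P CAS): counter=2 r=(1,1) succ=(1,1) retry=(1,0)
step 7 (Q LOAD): counter=2 r=(1,2) succ=(1,1) retry=(1,0)
step 8 (P LOAD): counter=2 r=(2,2) succ=(1,1) retry=(1,0)
step 9 (Q CAS): counter=3 r=(2,2) succ=(1,2) retry=(1,0)
step 10 (Q LOAD): counter=3 r=(2,3) succ=(1,2) retry=(1,0)
step 11 (P CAS): counter=3 r=(2,3) succ=(1,2) retry=(2,0)
step 12 (Q CAS): counter=4 r=(2,3) succ=(1,3) retry=(2,0)

counter=4 r=(2,3) succ=(1,3) retry=(2,0)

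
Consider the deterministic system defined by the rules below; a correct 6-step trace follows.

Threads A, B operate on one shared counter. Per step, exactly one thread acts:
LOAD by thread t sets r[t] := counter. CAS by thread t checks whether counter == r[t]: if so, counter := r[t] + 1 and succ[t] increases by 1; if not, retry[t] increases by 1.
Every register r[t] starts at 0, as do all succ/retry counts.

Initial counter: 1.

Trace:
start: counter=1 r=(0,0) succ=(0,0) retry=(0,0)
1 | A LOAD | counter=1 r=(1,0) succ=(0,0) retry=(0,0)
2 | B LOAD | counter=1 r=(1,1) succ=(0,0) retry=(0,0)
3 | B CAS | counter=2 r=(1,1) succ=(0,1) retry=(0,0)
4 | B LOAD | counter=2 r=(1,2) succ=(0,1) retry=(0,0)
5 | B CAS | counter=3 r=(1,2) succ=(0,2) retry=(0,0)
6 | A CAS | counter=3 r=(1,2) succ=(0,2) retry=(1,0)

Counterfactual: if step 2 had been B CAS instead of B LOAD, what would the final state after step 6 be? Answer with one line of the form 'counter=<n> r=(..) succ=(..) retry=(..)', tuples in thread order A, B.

counter=2 r=(1,1) succ=(0,1) retry=(1,2)

(re-executing from step 2 with the substitution; state before step 2: counter=1 r=(1,0) succ=(0,0) retry=(0,0))
2 | B CAS | counter=1 r=(1,0) succ=(0,0) retry=(0,1)
3 | B CAS | counter=1 r=(1,0) succ=(0,0) retry=(0,2)
4 | B LOAD | counter=1 r=(1,1) succ=(0,0) retry=(0,2)
5 | B CAS | counter=2 r=(1,1) succ=(0,1) retry=(0,2)
6 | A CAS | counter=2 r=(1,1) succ=(0,1) retry=(1,2)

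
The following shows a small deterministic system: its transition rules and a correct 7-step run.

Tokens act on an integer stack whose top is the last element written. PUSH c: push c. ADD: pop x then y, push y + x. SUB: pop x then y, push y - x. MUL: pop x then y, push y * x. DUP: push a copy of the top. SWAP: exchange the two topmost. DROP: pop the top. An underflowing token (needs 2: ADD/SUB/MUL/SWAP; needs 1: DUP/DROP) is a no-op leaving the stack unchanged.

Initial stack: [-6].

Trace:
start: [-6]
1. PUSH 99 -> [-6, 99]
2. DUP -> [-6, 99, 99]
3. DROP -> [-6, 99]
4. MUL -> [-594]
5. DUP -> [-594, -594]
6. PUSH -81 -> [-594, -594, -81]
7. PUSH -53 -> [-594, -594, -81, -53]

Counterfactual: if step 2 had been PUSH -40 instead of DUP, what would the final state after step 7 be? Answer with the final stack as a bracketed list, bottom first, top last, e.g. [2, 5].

[-594, -594, -81, -53]

(re-executing from step 2 with the substitution; state before step 2: [-6, 99])
2. PUSH -40 -> [-6, 99, -40]
3. DROP -> [-6, 99]
4. MUL -> [-594]
5. DUP -> [-594, -594]
6. PUSH -81 -> [-594, -594, -81]
7. PUSH -53 -> [-594, -594, -81, -53]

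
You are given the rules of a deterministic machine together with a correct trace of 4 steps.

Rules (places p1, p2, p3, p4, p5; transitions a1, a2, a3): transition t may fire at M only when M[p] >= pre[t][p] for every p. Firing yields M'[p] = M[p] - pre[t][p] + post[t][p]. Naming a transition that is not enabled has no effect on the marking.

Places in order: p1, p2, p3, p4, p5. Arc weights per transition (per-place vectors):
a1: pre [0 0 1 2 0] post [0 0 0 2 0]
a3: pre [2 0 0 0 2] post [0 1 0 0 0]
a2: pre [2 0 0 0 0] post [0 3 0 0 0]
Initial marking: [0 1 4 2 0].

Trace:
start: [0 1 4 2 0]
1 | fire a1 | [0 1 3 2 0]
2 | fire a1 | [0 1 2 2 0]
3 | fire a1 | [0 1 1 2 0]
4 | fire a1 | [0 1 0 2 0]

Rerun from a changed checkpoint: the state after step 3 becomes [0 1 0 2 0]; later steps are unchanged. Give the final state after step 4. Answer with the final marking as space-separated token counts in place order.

0 1 0 2 0

state after step 3 := [0 1 0 2 0]
4 | fire a1 | [0 1 0 2 0]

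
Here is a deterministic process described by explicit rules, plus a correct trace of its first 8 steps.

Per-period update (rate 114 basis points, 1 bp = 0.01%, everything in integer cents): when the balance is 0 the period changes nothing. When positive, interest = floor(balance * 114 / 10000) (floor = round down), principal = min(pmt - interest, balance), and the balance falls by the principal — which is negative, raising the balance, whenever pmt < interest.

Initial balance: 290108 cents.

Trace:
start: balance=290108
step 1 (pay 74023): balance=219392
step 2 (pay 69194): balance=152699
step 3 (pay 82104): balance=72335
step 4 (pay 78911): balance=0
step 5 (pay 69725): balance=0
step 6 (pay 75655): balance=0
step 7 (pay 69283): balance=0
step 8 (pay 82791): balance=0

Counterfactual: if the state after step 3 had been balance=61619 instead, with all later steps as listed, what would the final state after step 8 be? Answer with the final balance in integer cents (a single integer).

0

state after step 3 := balance=61619
step 4 (pay 78911): balance=0
step 5 (pay 69725): balance=0
step 6 (pay 75655): balance=0
step 7 (pay 69283): balance=0
step 8 (pay 82791): balance=0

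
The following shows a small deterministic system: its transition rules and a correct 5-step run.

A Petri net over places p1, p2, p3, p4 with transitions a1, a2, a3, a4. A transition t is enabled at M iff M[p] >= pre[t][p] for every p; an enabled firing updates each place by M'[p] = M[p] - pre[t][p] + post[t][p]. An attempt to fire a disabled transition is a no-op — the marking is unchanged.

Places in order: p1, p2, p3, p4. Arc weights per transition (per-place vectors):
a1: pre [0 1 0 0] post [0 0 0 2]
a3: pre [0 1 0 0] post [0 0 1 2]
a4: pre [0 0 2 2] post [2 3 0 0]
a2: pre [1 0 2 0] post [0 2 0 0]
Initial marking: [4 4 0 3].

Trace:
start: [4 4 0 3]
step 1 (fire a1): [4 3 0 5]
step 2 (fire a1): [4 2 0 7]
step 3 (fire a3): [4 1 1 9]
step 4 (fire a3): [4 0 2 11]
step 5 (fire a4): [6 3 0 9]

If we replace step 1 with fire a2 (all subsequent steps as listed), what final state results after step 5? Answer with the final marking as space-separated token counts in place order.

(re-executing from step 1 with the substitution; state before step 1: [4 4 0 3])
step 1 (fire a2): [4 4 0 3]
step 2 (fire a1): [4 3 0 5]
step 3 (fire a3): [4 2 1 7]
step 4 (fire a3): [4 1 2 9]
step 5 (fire a4): [6 4 0 7]

6 4 0 7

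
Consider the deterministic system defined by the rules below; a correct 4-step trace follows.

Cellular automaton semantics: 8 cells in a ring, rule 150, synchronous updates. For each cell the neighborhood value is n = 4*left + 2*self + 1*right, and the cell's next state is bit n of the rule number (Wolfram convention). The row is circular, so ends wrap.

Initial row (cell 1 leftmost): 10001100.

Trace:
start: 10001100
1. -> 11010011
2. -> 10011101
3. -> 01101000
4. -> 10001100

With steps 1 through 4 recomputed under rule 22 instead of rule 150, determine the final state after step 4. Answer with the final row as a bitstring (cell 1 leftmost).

01110111

(re-executing steps 1..4 under rule 22; state before step 1: 10001100)
1. -> 11010011
2. -> 00011100
3. -> 00100010
4. -> 01110111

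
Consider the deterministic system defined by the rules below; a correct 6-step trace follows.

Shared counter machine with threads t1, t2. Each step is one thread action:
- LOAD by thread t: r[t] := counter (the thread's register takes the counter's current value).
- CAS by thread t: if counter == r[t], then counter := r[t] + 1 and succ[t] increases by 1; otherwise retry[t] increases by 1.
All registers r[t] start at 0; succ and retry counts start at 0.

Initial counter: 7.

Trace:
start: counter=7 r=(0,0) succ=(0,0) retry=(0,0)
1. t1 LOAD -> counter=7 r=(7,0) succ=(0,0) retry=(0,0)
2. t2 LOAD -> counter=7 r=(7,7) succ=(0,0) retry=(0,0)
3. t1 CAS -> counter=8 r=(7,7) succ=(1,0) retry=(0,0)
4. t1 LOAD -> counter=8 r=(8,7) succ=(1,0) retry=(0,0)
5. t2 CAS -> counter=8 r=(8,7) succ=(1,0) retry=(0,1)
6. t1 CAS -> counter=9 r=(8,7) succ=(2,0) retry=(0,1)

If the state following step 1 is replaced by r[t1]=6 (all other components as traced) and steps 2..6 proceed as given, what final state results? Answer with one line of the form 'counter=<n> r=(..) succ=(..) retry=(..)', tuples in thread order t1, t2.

counter=8 r=(7,7) succ=(0,1) retry=(2,0)

state after step 1 := counter=7 r=(6,0) succ=(0,0) retry=(0,0)
2. t2 LOAD -> counter=7 r=(6,7) succ=(0,0) retry=(0,0)
3. t1 CAS -> counter=7 r=(6,7) succ=(0,0) retry=(1,0)
4. t1 LOAD -> counter=7 r=(7,7) succ=(0,0) retry=(1,0)
5. t2 CAS -> counter=8 r=(7,7) succ=(0,1) retry=(1,0)
6. t1 CAS -> counter=8 r=(7,7) succ=(0,1) retry=(2,0)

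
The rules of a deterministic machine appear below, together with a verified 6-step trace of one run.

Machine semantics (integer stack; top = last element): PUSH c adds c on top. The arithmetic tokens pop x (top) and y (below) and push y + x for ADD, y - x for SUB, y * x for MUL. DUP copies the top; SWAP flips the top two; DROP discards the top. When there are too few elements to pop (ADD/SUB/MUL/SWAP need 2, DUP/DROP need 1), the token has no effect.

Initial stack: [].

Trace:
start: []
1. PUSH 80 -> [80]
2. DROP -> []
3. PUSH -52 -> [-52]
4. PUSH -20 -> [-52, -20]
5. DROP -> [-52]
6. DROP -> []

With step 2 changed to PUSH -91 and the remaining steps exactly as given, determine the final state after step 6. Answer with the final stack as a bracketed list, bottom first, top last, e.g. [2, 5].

[80, -91]

(re-executing from step 2 with the substitution; state before step 2: [80])
2. PUSH -91 -> [80, -91]
3. PUSH -52 -> [80, -91, -52]
4. PUSH -20 -> [80, -91, -52, -20]
5. DROP -> [80, -91, -52]
6. DROP -> [80, -91]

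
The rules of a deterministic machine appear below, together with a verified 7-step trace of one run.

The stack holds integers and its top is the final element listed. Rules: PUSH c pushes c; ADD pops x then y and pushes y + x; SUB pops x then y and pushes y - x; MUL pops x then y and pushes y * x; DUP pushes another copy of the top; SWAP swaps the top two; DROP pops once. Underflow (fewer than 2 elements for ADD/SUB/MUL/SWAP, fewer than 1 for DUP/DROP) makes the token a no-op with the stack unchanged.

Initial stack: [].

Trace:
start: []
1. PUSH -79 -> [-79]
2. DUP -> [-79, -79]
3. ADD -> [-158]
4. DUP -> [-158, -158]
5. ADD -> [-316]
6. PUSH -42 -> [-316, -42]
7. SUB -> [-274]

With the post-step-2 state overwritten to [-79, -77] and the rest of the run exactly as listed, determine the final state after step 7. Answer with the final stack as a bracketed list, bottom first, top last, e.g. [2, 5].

[-270]

state after step 2 := [-79, -77]
3. ADD -> [-156]
4. DUP -> [-156, -156]
5. ADD -> [-312]
6. PUSH -42 -> [-312, -42]
7. SUB -> [-270]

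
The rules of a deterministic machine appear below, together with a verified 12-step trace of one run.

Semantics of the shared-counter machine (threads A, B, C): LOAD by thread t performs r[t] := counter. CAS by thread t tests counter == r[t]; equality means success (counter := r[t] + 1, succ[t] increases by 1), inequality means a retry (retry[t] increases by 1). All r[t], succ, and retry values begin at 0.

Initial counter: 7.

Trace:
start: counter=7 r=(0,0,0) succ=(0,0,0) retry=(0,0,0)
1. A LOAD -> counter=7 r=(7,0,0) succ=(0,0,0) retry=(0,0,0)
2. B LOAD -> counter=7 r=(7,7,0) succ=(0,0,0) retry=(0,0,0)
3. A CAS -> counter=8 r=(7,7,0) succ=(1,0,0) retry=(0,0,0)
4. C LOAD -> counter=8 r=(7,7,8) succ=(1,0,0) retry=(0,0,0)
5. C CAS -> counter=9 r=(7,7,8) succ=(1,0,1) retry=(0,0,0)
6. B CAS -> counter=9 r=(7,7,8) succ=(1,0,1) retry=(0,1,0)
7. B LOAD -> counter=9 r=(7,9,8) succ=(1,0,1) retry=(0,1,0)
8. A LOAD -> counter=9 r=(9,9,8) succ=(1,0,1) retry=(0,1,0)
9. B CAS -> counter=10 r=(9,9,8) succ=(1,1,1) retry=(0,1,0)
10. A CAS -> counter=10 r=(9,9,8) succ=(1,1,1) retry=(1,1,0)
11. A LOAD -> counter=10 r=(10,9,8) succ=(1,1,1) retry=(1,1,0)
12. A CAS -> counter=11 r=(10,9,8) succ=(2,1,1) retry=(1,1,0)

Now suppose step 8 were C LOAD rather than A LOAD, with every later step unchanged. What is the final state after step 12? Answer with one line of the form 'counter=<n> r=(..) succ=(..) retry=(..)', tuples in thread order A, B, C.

(re-executing from step 8 with the substitution; state before step 8: counter=9 r=(7,9,8) succ=(1,0,1) retry=(0,1,0))
8. C LOAD -> counter=9 r=(7,9,9) succ=(1,0,1) retry=(0,1,0)
9. B CAS -> counter=10 r=(7,9,9) succ=(1,1,1) retry=(0,1,0)
10. A CAS -> counter=10 r=(7,9,9) succ=(1,1,1) retry=(1,1,0)
11. A LOAD -> counter=10 r=(10,9,9) succ=(1,1,1) retry=(1,1,0)
12. A CAS -> counter=11 r=(10,9,9) succ=(2,1,1) retry=(1,1,0)

counter=11 r=(10,9,9) succ=(2,1,1) retry=(1,1,0)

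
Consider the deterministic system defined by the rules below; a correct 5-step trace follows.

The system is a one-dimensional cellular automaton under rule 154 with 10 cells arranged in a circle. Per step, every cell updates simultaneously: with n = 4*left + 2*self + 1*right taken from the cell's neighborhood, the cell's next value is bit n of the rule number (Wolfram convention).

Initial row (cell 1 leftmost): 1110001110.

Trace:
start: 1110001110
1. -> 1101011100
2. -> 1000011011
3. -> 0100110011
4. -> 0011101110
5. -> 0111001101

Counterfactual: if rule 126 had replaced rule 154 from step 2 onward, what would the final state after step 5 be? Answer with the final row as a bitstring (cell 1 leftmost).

0001111111

(re-executing steps 2..5 under rule 126; state before step 2: 1101011100)
2. -> 1111110111
3. -> 0000011100
4. -> 0000110110
5. -> 0001111111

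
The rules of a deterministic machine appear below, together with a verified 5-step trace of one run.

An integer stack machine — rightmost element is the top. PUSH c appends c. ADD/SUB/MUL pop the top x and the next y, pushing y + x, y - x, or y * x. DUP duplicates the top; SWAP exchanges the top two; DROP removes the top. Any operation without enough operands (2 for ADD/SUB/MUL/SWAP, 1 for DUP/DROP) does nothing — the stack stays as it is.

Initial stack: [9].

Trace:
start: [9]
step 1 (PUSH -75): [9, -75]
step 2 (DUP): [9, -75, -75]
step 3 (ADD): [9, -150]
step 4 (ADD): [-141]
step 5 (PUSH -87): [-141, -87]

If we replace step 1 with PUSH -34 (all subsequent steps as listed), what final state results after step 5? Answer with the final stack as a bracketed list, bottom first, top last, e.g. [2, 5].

(re-executing from step 1 with the substitution; state before step 1: [9])
step 1 (PUSH -34): [9, -34]
step 2 (DUP): [9, -34, -34]
step 3 (ADD): [9, -68]
step 4 (ADD): [-59]
step 5 (PUSH -87): [-59, -87]

[-59, -87]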